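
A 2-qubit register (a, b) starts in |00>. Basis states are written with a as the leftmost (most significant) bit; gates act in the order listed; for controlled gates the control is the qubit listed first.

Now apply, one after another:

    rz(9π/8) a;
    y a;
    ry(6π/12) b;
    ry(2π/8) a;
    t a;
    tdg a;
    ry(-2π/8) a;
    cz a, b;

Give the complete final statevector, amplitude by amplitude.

The resulting statevector has amplitude 0 on |00>, 0 on |01>, -sqrt(2)*exp(15*I*pi/16)/2 on |10>, sqrt(2)*exp(15*I*pi/16)/2 on |11>. Key observation: the block from step 4 through step 7 cancels to the identity and can be dropped.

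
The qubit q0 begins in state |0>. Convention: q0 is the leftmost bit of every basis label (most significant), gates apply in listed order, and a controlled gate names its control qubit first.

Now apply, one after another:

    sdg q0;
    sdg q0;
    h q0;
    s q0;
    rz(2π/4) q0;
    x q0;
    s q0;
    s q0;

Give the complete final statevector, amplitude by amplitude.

After the circuit, the state carries amplitude sqrt(2)*exp(3*I*pi/4)/2 on |0>, sqrt(2)*exp(3*I*pi/4)/2 on |1>.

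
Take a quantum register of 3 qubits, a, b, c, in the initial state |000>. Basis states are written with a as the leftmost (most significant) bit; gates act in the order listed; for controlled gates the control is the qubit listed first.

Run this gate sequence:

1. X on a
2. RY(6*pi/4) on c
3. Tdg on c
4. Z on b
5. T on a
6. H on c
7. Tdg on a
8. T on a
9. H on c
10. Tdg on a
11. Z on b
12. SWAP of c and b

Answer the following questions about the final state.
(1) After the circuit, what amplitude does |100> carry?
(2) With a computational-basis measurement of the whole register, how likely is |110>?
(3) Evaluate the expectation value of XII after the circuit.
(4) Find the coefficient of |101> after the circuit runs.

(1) The amplitude on |100> is -sqrt(2)/2. Key observation: the block from step 4 through step 11 cancels to the identity and can be dropped.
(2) The probability of measuring |110> is 1/2.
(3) In the final state, XII has expectation 0.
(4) |101> carries amplitude 0 in the final state.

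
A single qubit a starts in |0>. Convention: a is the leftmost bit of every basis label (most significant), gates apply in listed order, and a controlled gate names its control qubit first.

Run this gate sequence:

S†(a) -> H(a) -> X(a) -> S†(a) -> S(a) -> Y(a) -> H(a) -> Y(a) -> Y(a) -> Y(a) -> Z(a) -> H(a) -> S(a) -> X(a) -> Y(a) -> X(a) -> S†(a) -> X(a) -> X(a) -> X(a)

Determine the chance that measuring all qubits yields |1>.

Outcome |1> occurs with probability 1/2. Key observation: the block from step 19 through step 20 cancels to the identity and can be dropped.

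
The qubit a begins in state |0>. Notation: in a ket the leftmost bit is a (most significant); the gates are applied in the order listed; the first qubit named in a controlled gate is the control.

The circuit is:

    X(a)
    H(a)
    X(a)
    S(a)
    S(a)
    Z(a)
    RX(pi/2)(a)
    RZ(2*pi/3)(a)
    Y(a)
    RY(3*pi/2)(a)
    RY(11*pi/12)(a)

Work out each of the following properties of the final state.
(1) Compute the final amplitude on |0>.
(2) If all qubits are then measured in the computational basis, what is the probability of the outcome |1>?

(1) The amplitude on |0> is -sqrt(6*sqrt(2) + 12)*exp(I*pi/3)/16 - sqrt(6*sqrt(2) + 12)*exp(2*I*pi/3)/16 - sqrt(6*sqrt(2) + 12)*exp(I*pi/6)/16 - sqrt(2*sqrt(2) + 4)*exp(I*pi/3)/16 - sqrt(12 - 6*sqrt(2))*exp(2*I*pi/3)/16 - sqrt(12 - 6*sqrt(2))*exp(I*pi/6)/16 - sqrt(4 - 2*sqrt(2))*exp(I*pi/3)/16 - sqrt(4 - 2*sqrt(2))*exp(2*I*pi/3)/16 - sqrt(12 - 6*sqrt(2))*exp(5*I*pi/6)/16 - sqrt(4 - 2*sqrt(2))*exp(I*pi/6)/16 + sqrt(4 - 2*sqrt(2))*exp(5*I*pi/6)/16 + sqrt(2*sqrt(2) + 4)*exp(5*I*pi/6)/16 + sqrt(2*sqrt(2) + 4)*exp(I*pi/6)/16 + sqrt(12 - 6*sqrt(2))*exp(I*pi/3)/16 + sqrt(6*sqrt(2) + 12)*exp(5*I*pi/6)/16 + sqrt(2*sqrt(2) + 4)*exp(2*I*pi/3)/16.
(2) The probability of measuring |1> is -sqrt(6)/16 - sqrt(2)/16 + 1/2.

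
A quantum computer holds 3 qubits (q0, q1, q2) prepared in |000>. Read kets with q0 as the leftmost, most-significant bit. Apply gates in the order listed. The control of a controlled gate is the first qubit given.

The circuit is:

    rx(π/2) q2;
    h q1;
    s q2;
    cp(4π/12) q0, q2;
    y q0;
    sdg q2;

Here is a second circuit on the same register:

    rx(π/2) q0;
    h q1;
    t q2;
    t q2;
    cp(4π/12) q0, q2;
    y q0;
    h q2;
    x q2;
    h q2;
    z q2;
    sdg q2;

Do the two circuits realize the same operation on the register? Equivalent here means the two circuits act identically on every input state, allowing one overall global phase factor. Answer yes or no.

No, they are not equivalent — no single phase factor reconciles the two unitaries.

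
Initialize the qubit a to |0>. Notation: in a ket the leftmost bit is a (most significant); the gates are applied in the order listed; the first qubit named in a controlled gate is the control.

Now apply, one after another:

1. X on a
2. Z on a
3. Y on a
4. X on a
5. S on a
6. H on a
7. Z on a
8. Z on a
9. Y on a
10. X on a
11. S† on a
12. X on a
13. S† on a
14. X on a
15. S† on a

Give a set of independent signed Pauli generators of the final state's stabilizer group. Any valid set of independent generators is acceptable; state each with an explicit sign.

One valid set of independent stabilizer generators is -Y (any independent generating set of the same group is equally correct).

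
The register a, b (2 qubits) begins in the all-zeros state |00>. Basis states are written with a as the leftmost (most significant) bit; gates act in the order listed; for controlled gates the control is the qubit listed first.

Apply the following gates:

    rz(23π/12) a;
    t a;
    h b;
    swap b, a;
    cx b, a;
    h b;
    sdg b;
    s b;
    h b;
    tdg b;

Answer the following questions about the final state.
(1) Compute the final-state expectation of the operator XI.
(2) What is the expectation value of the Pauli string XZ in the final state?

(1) The observable XI averages to 1. Key observation: gates 6-9 undo each other exactly, leaving only the rest of the circuit to track.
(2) The expectation value of XZ is 1.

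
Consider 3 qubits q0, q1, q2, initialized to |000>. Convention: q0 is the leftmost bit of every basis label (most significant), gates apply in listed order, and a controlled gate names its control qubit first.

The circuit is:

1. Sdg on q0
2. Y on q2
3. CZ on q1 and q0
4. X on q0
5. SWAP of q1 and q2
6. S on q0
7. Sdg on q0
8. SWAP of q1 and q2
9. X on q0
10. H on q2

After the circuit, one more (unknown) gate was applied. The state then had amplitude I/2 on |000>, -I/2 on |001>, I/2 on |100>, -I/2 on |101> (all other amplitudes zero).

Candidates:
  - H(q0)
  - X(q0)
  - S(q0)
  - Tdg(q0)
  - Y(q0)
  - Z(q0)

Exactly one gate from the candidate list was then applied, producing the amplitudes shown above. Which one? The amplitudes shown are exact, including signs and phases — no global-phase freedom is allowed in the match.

The unique candidate consistent with the amplitudes is H(q0). Key observation: steps 4-9 multiply out to the identity, so the circuit reduces to the remaining gates.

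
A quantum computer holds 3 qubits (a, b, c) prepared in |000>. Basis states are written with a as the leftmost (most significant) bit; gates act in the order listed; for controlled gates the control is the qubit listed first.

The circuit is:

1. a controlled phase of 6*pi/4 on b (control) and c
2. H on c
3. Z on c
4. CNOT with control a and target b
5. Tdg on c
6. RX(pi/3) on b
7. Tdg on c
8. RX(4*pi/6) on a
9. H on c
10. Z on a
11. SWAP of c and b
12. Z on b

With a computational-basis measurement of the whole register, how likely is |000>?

A full measurement returns |000> with probability 3/32.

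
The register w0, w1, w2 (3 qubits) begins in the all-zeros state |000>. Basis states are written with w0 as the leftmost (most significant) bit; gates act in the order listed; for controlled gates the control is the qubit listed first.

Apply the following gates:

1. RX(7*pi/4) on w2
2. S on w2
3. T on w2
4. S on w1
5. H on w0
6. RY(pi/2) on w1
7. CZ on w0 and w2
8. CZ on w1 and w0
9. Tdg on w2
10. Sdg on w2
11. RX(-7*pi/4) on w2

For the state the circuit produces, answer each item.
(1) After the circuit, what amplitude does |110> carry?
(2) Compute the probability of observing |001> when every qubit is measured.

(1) The final state's coefficient on |110> equals -sqrt(2)/4.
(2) Outcome |001> occurs with probability 0.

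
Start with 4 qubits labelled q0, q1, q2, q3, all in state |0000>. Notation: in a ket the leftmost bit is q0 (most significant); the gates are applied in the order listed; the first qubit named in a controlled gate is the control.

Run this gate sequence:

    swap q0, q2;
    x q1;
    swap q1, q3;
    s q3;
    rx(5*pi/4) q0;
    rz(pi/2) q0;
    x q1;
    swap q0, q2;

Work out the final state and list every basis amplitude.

The final amplitudes are -sqrt(2 - sqrt(2))*exp(I*pi/4)/2 on |0101>, sqrt(sqrt(2) + 2)*exp(I*pi/4)/2 on |0111>, and 0 on every other basis state.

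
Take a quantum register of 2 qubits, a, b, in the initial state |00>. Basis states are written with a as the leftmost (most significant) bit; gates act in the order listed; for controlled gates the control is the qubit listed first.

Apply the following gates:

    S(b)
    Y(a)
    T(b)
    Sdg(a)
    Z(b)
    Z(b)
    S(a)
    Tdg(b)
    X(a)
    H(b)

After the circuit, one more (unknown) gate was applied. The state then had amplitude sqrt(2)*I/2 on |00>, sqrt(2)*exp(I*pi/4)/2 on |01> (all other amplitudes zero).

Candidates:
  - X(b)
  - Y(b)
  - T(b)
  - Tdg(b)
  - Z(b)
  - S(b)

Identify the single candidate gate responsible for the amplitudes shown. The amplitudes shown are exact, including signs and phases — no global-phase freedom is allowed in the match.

It was Tdg(b) that produced the state shown. Key observation: the block from step 3 through step 8 cancels to the identity and can be dropped.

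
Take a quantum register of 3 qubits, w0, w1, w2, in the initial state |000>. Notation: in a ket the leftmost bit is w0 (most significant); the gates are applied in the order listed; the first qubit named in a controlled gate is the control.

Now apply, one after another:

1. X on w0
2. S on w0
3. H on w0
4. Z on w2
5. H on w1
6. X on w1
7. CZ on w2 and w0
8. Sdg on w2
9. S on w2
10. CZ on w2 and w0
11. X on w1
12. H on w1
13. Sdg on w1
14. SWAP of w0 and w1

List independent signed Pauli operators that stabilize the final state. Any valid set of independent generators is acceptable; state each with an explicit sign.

The final state is stabilized by the group generated by -IXI, +ZII, +IIZ; other independent generating sets are equally valid. Key observation: the block from step 5 through step 12 cancels to the identity and can be dropped.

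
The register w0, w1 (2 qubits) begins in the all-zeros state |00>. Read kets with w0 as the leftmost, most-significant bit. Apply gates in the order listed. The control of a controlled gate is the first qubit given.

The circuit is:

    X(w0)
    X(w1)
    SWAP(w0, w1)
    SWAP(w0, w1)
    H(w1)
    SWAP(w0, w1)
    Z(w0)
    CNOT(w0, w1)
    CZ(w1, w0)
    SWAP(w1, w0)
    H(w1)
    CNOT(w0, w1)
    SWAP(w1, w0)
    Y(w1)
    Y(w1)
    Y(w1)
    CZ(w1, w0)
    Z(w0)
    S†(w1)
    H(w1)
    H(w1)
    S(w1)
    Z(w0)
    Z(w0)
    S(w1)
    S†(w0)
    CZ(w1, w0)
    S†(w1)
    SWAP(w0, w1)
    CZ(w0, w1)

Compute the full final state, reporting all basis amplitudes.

After the circuit, the state carries amplitude -I/2 on |00>, 1/2 on |01>, I/2 on |10>, -1/2 on |11>. Key observation: gates 18-23 undo each other exactly, leaving only the rest of the circuit to track.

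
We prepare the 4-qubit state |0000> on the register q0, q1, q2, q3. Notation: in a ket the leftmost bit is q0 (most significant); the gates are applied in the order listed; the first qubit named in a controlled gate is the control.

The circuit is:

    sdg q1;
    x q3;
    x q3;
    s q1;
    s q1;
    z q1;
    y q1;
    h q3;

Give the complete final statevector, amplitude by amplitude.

The resulting statevector has amplitude sqrt(2)*I/2 on |0100>, sqrt(2)*I/2 on |0101>, and 0 on every other basis state.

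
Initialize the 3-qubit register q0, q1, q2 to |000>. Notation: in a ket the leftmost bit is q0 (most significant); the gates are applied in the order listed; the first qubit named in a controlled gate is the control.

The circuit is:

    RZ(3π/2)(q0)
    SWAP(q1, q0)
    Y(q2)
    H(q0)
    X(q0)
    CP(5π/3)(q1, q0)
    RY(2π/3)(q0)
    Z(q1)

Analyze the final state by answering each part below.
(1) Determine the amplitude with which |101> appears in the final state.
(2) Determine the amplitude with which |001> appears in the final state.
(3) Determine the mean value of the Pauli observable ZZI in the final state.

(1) The final state's coefficient on |101> equals (-sqrt(6) - sqrt(2))*exp(3*I*pi/4)/4.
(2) The final state's coefficient on |001> equals (-sqrt(2) + sqrt(6))*exp(3*I*pi/4)/4.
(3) In the final state, ZZI has expectation -sqrt(3)/2.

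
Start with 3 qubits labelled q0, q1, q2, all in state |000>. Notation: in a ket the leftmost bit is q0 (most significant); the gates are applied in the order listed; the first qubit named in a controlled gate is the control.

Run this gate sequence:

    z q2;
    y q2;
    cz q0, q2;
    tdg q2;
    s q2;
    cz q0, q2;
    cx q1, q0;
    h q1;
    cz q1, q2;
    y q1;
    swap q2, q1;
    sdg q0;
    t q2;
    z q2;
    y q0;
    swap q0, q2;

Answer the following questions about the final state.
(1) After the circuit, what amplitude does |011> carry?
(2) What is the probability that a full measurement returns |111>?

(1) The amplitude on |011> is -sqrt(2)*exp(3*I*pi/4)/2.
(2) A full measurement returns |111> with probability 1/2.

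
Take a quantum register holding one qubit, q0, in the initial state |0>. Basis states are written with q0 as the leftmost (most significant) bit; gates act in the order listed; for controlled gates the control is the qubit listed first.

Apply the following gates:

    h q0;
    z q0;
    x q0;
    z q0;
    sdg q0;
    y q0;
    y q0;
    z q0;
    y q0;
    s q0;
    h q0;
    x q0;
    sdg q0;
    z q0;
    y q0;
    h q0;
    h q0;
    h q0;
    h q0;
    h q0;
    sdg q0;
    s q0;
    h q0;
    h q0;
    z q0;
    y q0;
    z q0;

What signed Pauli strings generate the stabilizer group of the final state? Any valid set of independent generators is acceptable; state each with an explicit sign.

The stabilizer group can be generated by +X, among other valid generating sets. Key observation: steps 19-24 multiply out to the identity, so the circuit reduces to the remaining gates.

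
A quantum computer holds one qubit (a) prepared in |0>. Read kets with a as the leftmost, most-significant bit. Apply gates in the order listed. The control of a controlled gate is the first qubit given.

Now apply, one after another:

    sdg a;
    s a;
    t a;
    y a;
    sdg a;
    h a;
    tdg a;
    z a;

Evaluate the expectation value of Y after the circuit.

The observable Y averages to -sqrt(2)/2.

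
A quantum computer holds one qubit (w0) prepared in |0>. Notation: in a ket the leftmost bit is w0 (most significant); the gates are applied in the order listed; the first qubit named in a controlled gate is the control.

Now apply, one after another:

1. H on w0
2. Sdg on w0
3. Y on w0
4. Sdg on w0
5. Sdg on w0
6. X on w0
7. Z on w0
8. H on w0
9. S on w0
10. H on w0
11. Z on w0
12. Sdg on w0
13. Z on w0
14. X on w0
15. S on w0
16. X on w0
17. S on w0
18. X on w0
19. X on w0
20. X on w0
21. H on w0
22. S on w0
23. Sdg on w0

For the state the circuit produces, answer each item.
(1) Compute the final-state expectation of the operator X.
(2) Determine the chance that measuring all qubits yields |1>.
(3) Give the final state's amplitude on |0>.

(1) In the final state, X has expectation -1.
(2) The probability of measuring |1> is 1/2.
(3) The amplitude on |0> is 1/2 + I/2.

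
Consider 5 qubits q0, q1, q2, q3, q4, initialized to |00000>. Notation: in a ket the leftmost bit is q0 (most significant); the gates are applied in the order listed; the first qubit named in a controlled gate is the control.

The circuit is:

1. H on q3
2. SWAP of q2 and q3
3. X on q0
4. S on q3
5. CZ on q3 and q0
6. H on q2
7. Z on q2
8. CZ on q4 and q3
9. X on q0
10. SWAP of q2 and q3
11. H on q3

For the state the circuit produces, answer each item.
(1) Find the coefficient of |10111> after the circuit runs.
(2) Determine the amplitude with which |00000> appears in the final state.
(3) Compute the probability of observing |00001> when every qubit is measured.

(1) |10111> carries amplitude 0 in the final state.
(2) The amplitude on |00000> is sqrt(2)/2.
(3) Outcome |00001> occurs with probability 0.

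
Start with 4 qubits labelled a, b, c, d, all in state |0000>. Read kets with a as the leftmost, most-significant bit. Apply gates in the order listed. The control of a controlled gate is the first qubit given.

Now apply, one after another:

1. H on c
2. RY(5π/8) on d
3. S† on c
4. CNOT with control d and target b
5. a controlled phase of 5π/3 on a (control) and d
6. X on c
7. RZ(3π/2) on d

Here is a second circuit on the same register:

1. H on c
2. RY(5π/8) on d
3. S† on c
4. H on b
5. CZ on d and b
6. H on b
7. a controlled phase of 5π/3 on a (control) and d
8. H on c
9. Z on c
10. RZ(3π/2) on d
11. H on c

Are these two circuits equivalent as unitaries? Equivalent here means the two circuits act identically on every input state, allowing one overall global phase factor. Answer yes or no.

Yes, they are equivalent — the unitaries differ by at most a global phase.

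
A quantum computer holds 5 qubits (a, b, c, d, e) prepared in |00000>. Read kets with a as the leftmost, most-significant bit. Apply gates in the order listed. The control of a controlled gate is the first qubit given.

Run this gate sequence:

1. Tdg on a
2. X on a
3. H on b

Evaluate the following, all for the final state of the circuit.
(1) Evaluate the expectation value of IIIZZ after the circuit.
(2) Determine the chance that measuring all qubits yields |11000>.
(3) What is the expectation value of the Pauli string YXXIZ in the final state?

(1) The observable IIIZZ averages to 1.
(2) Outcome |11000> occurs with probability 1/2.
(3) In the final state, YXXIZ has expectation 0.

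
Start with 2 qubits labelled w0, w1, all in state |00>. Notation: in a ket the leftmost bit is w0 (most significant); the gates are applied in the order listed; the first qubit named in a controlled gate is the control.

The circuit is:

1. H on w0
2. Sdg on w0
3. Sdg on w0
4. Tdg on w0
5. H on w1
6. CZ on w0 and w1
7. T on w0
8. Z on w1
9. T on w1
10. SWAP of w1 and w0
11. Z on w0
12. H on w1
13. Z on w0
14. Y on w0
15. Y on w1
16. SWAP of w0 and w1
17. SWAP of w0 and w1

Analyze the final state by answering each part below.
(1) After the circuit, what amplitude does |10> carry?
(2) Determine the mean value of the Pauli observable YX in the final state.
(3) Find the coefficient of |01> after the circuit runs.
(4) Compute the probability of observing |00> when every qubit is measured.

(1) The amplitude on |10> is sqrt(2)/2.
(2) The expectation value of YX is sqrt(2)/2.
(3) The amplitude on |01> is -sqrt(2)*exp(I*pi/4)/2.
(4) A full measurement returns |00> with probability 0.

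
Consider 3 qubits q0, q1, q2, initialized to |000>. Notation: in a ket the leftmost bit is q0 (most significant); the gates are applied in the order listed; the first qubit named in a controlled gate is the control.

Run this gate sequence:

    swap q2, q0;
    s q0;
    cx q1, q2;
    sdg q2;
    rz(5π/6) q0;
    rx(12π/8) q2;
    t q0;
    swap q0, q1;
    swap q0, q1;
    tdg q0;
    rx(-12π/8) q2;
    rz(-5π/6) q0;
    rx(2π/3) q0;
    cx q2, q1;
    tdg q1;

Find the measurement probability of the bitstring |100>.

A full measurement returns |100> with probability 3/4. Key observation: steps 5-12 multiply out to the identity, so the circuit reduces to the remaining gates.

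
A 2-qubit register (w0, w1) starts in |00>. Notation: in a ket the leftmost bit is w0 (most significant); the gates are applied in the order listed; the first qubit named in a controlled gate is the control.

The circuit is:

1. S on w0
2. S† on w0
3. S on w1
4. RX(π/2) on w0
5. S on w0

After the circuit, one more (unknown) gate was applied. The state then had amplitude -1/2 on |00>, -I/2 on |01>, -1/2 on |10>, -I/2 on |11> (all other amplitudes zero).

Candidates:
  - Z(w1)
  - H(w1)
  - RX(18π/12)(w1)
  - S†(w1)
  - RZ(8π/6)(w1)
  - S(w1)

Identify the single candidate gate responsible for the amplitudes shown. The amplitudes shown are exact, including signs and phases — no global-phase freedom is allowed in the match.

The applied gate was RX(18π/12)(w1). Key observation: the block from step 1 through step 2 cancels to the identity and can be dropped.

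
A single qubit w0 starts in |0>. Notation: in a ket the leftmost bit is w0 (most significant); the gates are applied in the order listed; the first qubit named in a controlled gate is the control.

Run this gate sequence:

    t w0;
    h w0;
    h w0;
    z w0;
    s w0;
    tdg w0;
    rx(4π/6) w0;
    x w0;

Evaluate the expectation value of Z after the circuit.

The expectation value of Z is 1/2. Key observation: steps 2-3 multiply out to the identity, so the circuit reduces to the remaining gates.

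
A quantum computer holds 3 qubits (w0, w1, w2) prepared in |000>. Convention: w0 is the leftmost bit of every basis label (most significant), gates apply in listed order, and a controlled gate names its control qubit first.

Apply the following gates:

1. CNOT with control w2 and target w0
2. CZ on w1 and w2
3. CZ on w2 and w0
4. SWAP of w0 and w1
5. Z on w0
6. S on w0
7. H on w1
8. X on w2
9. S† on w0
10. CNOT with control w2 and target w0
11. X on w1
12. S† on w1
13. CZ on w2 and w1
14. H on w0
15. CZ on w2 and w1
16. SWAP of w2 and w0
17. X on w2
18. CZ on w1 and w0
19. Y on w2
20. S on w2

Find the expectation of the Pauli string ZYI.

The observable ZYI averages to -1.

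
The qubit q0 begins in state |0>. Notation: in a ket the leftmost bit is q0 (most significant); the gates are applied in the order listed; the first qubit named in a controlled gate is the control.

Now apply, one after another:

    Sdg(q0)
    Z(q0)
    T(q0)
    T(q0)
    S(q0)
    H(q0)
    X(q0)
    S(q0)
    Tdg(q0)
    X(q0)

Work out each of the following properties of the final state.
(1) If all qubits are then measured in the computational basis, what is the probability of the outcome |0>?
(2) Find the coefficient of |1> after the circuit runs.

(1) A full measurement returns |0> with probability 1/2.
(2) |1> carries amplitude sqrt(2)/2 in the final state.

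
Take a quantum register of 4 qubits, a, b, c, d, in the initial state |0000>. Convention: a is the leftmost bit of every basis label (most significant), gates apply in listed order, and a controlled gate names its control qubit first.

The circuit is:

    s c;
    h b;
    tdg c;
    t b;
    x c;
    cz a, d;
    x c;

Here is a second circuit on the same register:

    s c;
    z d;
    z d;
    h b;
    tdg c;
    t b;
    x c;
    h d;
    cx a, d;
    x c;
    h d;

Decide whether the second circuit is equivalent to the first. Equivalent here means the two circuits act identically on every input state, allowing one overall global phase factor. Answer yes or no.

Yes, they are equivalent — the unitaries differ by at most a global phase.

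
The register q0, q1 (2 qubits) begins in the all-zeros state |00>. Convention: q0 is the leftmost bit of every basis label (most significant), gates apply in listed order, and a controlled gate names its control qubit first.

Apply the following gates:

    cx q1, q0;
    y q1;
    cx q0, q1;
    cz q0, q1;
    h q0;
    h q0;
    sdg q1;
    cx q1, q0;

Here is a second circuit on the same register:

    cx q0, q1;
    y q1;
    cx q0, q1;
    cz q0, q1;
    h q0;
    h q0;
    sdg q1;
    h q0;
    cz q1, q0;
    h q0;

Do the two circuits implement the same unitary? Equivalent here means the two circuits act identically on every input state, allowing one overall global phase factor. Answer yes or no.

No, they are not equivalent — no single phase factor reconciles the two unitaries.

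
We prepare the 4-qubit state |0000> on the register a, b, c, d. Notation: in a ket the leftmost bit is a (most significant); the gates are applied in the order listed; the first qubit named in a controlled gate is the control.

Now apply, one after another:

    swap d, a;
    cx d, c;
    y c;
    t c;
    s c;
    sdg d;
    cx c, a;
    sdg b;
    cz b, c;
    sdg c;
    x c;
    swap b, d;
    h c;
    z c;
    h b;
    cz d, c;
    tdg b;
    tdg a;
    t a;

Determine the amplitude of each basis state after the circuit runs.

The final amplitudes are exp(3*I*pi/4)/2 on |1000>, -exp(3*I*pi/4)/2 on |1010>, I/2 on |1100>, -I/2 on |1110>, and 0 on every other basis state.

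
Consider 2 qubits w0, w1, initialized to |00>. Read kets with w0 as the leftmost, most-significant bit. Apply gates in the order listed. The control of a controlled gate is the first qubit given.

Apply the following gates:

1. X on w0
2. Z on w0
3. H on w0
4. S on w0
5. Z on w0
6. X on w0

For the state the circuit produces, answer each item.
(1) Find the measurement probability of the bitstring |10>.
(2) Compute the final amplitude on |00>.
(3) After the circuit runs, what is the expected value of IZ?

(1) A full measurement returns |10> with probability 1/2.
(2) |00> carries amplitude -sqrt(2)*I/2 in the final state.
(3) In the final state, IZ has expectation 1.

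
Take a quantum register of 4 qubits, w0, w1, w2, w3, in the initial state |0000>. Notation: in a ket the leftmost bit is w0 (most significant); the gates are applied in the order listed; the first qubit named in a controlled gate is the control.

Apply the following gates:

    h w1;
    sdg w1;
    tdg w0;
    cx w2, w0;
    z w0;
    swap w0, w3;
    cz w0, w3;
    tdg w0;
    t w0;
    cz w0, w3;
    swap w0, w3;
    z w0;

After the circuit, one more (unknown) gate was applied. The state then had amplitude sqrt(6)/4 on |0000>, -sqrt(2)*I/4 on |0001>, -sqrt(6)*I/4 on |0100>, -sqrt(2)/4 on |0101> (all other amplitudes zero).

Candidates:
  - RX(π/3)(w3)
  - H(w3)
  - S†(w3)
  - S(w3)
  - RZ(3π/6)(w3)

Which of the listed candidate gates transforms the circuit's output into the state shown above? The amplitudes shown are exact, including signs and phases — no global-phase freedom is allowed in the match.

The applied gate was RX(π/3)(w3). Key observation: gates 5-12 undo each other exactly, leaving only the rest of the circuit to track.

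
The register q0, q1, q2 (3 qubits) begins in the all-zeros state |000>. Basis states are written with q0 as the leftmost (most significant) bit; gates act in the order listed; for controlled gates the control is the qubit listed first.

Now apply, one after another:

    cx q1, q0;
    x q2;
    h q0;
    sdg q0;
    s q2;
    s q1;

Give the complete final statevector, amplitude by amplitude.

The final amplitudes are sqrt(2)*I/2 on |001>, sqrt(2)/2 on |101>, and 0 on every other basis state.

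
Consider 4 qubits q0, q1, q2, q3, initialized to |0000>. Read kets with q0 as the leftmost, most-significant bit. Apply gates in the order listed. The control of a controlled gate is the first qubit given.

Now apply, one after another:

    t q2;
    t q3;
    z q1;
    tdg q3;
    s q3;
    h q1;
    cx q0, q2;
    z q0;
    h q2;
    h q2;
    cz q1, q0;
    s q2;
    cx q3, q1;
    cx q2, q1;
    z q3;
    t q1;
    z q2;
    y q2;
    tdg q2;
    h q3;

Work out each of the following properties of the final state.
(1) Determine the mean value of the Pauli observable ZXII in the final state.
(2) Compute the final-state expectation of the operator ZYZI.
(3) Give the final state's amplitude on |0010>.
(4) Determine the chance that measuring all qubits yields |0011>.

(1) The observable ZXII averages to sqrt(2)/2.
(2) In the final state, ZYZI has expectation -sqrt(2)/2.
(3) The amplitude on |0010> is exp(I*pi/4)/2.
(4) Outcome |0011> occurs with probability 1/4.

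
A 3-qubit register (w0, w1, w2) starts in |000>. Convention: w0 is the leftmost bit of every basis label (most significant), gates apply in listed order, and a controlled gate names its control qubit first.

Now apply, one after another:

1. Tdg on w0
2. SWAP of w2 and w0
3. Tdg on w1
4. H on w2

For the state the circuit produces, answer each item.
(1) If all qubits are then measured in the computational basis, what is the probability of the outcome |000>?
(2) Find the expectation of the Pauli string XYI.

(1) Outcome |000> occurs with probability 1/2.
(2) The expectation value of XYI is 0.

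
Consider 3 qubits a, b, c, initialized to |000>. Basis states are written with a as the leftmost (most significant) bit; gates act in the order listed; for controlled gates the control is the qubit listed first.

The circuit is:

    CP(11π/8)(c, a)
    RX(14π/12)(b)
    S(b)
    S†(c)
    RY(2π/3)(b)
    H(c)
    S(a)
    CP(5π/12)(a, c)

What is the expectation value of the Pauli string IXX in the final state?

The expectation value of IXX is -1/2.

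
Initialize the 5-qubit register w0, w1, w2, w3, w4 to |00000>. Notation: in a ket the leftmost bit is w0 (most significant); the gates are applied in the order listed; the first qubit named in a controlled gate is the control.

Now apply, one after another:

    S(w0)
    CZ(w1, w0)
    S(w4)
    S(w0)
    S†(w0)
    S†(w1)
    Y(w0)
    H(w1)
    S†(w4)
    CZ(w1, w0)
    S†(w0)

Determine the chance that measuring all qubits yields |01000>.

A full measurement returns |01000> with probability 0.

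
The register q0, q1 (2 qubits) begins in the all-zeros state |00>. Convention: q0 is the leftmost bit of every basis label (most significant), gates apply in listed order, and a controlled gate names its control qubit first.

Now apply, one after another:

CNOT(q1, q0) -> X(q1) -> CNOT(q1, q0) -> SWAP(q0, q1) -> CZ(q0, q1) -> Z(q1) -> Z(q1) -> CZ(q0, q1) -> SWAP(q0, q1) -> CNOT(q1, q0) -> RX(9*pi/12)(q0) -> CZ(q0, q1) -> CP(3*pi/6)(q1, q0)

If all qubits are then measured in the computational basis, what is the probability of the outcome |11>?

Outcome |11> occurs with probability sqrt(2)/4 + 1/2. Key observation: the block from step 3 through step 10 cancels to the identity and can be dropped.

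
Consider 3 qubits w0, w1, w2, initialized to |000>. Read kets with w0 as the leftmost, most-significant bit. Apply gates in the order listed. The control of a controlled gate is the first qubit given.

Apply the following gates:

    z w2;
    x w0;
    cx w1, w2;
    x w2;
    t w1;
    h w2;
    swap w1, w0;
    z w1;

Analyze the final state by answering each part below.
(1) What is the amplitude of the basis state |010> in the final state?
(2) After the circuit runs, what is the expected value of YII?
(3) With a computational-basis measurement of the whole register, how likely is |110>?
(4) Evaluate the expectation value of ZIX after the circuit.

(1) |010> carries amplitude -sqrt(2)/2 in the final state.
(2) The observable YII averages to 0.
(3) A full measurement returns |110> with probability 0.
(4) In the final state, ZIX has expectation -1.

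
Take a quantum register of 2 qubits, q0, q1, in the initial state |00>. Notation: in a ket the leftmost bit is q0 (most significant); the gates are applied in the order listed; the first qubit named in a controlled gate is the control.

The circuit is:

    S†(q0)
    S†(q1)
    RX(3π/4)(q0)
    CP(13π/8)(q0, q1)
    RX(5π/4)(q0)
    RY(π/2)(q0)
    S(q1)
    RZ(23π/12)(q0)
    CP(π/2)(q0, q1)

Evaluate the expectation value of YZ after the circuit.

The expectation value of YZ is -sqrt(6)/4 + sqrt(2)/4.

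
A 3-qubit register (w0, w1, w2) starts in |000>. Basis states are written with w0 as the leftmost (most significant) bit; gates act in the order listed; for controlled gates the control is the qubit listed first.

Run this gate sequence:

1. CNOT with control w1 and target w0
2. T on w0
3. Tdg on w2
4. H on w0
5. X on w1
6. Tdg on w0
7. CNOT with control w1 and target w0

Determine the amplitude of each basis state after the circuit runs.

The final amplitudes are -sqrt(2)*exp(3*I*pi/4)/2 on |010>, sqrt(2)/2 on |110>, and 0 on every other basis state.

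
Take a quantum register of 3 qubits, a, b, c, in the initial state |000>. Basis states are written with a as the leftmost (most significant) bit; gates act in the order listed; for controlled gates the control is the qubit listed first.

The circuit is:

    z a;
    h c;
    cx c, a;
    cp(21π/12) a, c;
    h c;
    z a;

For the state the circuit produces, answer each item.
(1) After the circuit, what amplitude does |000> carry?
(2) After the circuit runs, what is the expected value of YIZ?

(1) |000> carries amplitude 1/2 in the final state.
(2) The expectation value of YIZ is sqrt(2)/2.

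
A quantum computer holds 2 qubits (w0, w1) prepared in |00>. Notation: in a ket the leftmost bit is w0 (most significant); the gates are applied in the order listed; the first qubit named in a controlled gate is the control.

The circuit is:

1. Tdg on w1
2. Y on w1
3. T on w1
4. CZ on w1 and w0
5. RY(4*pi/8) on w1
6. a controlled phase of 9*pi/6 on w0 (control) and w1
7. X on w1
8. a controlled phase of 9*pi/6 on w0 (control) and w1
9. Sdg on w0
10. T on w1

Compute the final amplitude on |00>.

The final state's coefficient on |00> equals sqrt(2)*exp(3*I*pi/4)/2.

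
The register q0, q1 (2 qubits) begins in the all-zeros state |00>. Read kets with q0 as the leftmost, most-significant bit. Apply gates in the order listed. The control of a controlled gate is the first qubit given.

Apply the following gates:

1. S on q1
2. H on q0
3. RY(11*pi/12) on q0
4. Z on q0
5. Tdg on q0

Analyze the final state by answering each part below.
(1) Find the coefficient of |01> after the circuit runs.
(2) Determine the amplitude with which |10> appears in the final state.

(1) The final state's coefficient on |01> equals 0.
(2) The final state's coefficient on |10> equals (-sqrt(12 - 6*sqrt(2))/8 + sqrt(4 - 2*sqrt(2))/8 + sqrt(2*sqrt(2) + 4)/8 + sqrt(6*sqrt(2) + 12)/8)*exp(3*I*pi/4).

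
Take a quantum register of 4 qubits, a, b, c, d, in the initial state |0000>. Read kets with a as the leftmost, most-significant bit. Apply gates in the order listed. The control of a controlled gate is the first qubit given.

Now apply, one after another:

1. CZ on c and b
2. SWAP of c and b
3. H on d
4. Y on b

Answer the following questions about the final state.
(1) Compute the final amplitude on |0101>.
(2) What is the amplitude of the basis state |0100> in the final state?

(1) The amplitude on |0101> is sqrt(2)*I/2.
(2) |0100> carries amplitude sqrt(2)*I/2 in the final state.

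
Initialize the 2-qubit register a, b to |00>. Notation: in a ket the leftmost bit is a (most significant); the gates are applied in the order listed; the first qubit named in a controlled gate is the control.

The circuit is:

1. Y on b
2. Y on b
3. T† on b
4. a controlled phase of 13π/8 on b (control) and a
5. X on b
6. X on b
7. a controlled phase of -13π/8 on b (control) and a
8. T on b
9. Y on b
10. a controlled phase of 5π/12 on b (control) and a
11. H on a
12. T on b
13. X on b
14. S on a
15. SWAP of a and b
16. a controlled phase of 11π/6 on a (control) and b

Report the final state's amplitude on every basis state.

The resulting statevector has amplitude sqrt(2)*exp(3*I*pi/4)/2 on |00>, -sqrt(2)*exp(I*pi/4)/2 on |01>, 0 on |10>, 0 on |11>. Key observation: the block from step 2 through step 9 cancels to the identity and can be dropped.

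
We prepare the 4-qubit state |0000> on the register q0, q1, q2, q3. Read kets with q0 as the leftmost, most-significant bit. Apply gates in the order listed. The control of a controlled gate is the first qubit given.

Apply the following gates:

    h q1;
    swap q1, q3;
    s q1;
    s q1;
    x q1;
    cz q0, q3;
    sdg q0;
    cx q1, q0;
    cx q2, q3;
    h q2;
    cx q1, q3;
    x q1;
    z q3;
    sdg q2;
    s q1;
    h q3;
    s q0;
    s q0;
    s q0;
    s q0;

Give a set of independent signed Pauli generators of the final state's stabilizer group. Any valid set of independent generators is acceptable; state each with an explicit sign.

The stabilizer group can be generated by -IIYI, -ZIII, +IZII, -IIIZ, among other valid generating sets.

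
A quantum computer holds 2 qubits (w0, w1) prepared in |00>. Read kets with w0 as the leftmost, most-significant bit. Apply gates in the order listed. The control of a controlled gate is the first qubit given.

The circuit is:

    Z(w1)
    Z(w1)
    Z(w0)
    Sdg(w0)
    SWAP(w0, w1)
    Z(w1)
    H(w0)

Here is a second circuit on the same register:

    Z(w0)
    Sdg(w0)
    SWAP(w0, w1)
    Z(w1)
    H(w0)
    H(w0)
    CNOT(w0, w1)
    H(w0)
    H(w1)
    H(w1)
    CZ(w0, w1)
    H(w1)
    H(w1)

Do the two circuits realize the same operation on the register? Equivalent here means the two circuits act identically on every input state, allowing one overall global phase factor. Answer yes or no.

No — the two circuits implement different unitaries, even allowing a global phase.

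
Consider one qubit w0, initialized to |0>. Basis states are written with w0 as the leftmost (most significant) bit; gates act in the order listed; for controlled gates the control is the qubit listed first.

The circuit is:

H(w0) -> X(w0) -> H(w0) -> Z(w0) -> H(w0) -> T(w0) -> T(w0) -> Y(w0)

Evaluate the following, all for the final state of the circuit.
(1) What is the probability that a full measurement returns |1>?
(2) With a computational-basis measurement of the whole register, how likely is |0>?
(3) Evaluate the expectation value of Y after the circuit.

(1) The probability of measuring |1> is 1/2.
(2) A full measurement returns |0> with probability 1/2.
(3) In the final state, Y has expectation 1.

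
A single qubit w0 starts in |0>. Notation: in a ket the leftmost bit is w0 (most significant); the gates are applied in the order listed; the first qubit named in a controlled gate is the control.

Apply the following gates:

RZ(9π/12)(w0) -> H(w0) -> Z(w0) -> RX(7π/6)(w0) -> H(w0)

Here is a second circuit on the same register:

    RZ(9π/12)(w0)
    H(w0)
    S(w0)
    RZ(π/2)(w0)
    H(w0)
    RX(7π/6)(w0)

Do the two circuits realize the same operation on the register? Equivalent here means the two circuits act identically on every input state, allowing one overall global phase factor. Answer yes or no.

No: there is an input state on which the two circuits produce genuinely different outputs (not merely differing by a phase).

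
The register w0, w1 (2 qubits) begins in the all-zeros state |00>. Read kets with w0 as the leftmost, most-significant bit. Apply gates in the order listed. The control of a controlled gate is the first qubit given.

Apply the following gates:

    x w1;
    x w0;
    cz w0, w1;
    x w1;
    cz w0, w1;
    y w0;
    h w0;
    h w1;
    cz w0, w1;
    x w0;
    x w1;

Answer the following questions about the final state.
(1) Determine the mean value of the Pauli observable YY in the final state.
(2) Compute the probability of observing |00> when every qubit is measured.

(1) The expectation value of YY is 1.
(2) The probability of measuring |00> is 1/4.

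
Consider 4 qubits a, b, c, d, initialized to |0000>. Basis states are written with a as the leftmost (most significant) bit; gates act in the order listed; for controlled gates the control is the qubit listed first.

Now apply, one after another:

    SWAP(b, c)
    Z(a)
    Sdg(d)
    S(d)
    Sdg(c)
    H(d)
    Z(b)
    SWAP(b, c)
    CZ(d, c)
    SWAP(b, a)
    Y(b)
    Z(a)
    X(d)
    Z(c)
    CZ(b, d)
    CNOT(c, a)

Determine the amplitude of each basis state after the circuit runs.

The resulting statevector has amplitude sqrt(2)*I/2 on |0100>, -sqrt(2)*I/2 on |0101>, and 0 on every other basis state.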